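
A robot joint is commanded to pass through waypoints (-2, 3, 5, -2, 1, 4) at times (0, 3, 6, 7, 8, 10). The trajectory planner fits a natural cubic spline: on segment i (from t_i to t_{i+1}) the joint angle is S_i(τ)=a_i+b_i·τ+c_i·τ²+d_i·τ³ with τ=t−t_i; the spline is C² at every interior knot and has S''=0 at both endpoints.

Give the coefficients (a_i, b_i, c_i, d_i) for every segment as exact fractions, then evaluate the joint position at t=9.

Δ: Δ0=5/3, Δ1=2/3, Δ2=-7, Δ3=3, Δ4=3/2
row 1: diag=12, rhs=-6; c'=1/4, d'=-1/2
row 2: denom=8−3·1/4=29/4; d'=(-46−3·-1/2)/(29/4)=-178/29
row 3: denom=4−1·4/29=112/29; d'=(60−1·-178/29)/(112/29)=137/8
row 4: denom=6−1·29/112=643/112; d'=(-9−1·137/8)/(643/112)=-2926/643
back: M4=-2926/643
back: M3=137/8−29/112·-2926/643=11769/643
back: M2=-178/29−4/29·11769/643=-5570/643
back: M1=-1/2−1/4·-5570/643=1071/643
M: M0=0, M1=1071/643, M2=-5570/643, M3=11769/643, M4=-2926/643, M5=0
seg 0: a=-2, c=M0/2=0, d=(M1−M0)/(6·3)=119/1286, b=Δ0−h0·(2M0+M1)/6=3217/3858
seg 1: a=3, c=M1/2=1071/1286, d=(M2−M1)/(6·3)=-6641/11574, b=Δ1−h1·(2M1+M2)/6=6428/1929
seg 2: a=5, c=M2/2=-2785/643, d=(M3−M2)/(6·1)=17339/3858, b=Δ2−h2·(2M2+M3)/6=-27635/3858
seg 3: a=-2, c=M3/2=11769/1286, d=(M4−M3)/(6·1)=-14695/3858, b=Δ3−h3·(2M3+M4)/6=-4519/1929
seg 4: a=1, c=M4/2=-1463/643, d=(M5−M4)/(6·2)=1463/3858, b=Δ4−h4·(2M4+M5)/6=17491/3858
t_q=9 → seg 4, τ=1; S=1+17491/3858·τ+-1463/643·τ²+1463/3858·τ³=2339/643

  seg 0: a=-2 b=3217/3858 c=0 d=119/1286
  seg 1: a=3 b=6428/1929 c=1071/1286 d=-6641/11574
  seg 2: a=5 b=-27635/3858 c=-2785/643 d=17339/3858
  seg 3: a=-2 b=-4519/1929 c=11769/1286 d=-14695/3858
  seg 4: a=1 b=17491/3858 c=-1463/643 d=1463/3858
S(9) = 2339/643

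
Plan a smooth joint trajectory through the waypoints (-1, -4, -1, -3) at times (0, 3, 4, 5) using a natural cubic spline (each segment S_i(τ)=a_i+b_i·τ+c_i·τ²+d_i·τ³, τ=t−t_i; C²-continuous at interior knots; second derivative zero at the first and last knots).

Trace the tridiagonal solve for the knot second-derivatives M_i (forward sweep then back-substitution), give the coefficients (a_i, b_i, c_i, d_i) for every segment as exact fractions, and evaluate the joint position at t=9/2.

  seg 0: a=-1 b=-94/31 c=0 d=7/31
  seg 1: a=-4 b=95/31 c=63/31 d=-65/31
  seg 2: a=-1 b=26/31 c=-132/31 d=44/31
S(9/2) = -91/62

Δ: Δ0=-1, Δ1=3, Δ2=-2
row 1: diag=8, rhs=24; c'=1/8, d'=3
row 2: denom=4−1·1/8=31/8; d'=(-30−1·3)/(31/8)=-264/31
back: M2=-264/31
back: M1=3−1/8·-264/31=126/31
M: M0=0, M1=126/31, M2=-264/31, M3=0
seg 0: a=-1, c=M0/2=0, d=(M1−M0)/(6·3)=7/31, b=Δ0−h0·(2M0+M1)/6=-94/31
seg 1: a=-4, c=M1/2=63/31, d=(M2−M1)/(6·1)=-65/31, b=Δ1−h1·(2M1+M2)/6=95/31
seg 2: a=-1, c=M2/2=-132/31, d=(M3−M2)/(6·1)=44/31, b=Δ2−h2·(2M2+M3)/6=26/31
t_q=9/2 → seg 2, τ=1/2; S=-1+26/31·τ+-132/31·τ²+44/31·τ³=-91/62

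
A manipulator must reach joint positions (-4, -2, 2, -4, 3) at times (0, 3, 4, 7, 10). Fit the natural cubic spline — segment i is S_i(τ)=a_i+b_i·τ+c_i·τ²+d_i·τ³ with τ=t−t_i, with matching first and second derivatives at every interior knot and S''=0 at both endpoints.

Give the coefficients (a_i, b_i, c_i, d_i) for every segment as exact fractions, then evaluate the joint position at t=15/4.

Δ: Δ0=2/3, Δ1=4, Δ2=-2, Δ3=7/3
row 1: diag=8, rhs=20; c'=1/8, d'=5/2
row 2: denom=8−1·1/8=63/8; d'=(-36−1·5/2)/(63/8)=-44/9
row 3: denom=12−3·8/21=76/7; d'=(26−3·-44/9)/(76/7)=427/114
back: M3=427/114
back: M2=-44/9−8/21·427/114=-120/19
back: M1=5/2−1/8·-120/19=125/38
M: M0=0, M1=125/38, M2=-120/19, M3=427/114, M4=0
seg 0: a=-4, c=M0/2=0, d=(M1−M0)/(6·3)=125/684, b=Δ0−h0·(2M0+M1)/6=-223/228
seg 1: a=-2, c=M1/2=125/76, d=(M2−M1)/(6·1)=-365/228, b=Δ1−h1·(2M1+M2)/6=451/114
seg 2: a=2, c=M2/2=-60/19, d=(M3−M2)/(6·3)=1147/2052, b=Δ2−h2·(2M2+M3)/6=557/228
seg 3: a=-4, c=M3/2=427/228, d=(M4−M3)/(6·3)=-427/2052, b=Δ3−h3·(2M3+M4)/6=-161/114
t_q=15/4 → seg 1, τ=3/4; S=-2+451/114·τ+125/76·τ²+-365/228·τ³=5919/4864

  seg 0: a=-4 b=-223/228 c=0 d=125/684
  seg 1: a=-2 b=451/114 c=125/76 d=-365/228
  seg 2: a=2 b=557/228 c=-60/19 d=1147/2052
  seg 3: a=-4 b=-161/114 c=427/228 d=-427/2052
S(15/4) = 5919/4864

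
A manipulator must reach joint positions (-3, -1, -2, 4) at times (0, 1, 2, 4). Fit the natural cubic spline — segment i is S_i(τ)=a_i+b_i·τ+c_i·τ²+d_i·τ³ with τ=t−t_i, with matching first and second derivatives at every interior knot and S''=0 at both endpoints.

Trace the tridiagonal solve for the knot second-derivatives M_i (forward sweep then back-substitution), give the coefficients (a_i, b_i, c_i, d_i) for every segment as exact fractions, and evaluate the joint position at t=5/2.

  seg 0: a=-3 b=68/23 c=0 d=-22/23
  seg 1: a=-1 b=2/23 c=-66/23 d=41/23
  seg 2: a=-2 b=-7/23 c=57/23 d=-19/46
S(5/2) = -583/368

Δ: Δ0=2, Δ1=-1, Δ2=3
row 1: diag=4, rhs=-18; c'=1/4, d'=-9/2
row 2: denom=6−1·1/4=23/4; d'=(24−1·-9/2)/(23/4)=114/23
back: M2=114/23
back: M1=-9/2−1/4·114/23=-132/23
M: M0=0, M1=-132/23, M2=114/23, M3=0
seg 0: a=-3, c=M0/2=0, d=(M1−M0)/(6·1)=-22/23, b=Δ0−h0·(2M0+M1)/6=68/23
seg 1: a=-1, c=M1/2=-66/23, d=(M2−M1)/(6·1)=41/23, b=Δ1−h1·(2M1+M2)/6=2/23
seg 2: a=-2, c=M2/2=57/23, d=(M3−M2)/(6·2)=-19/46, b=Δ2−h2·(2M2+M3)/6=-7/23
t_q=5/2 → seg 2, τ=1/2; S=-2+-7/23·τ+57/23·τ²+-19/46·τ³=-583/368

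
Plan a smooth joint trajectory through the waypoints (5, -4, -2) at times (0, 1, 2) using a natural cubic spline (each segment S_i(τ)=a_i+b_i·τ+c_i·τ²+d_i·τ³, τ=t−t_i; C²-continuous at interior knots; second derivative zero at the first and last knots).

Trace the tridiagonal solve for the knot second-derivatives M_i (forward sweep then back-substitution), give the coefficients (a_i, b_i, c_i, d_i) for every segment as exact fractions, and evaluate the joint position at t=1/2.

  seg 0: a=5 b=-47/4 c=0 d=11/4
  seg 1: a=-4 b=-7/2 c=33/4 d=-11/4
S(1/2) = -17/32

Δ: Δ0=-9, Δ1=2
row 1: diag=4, rhs=66; c'=1/4, d'=33/2
back: M1=33/2
M: M0=0, M1=33/2, M2=0
seg 0: a=5, c=M0/2=0, d=(M1−M0)/(6·1)=11/4, b=Δ0−h0·(2M0+M1)/6=-47/4
seg 1: a=-4, c=M1/2=33/4, d=(M2−M1)/(6·1)=-11/4, b=Δ1−h1·(2M1+M2)/6=-7/2
t_q=1/2 → seg 0, τ=1/2; S=5+-47/4·τ+0·τ²+11/4·τ³=-17/32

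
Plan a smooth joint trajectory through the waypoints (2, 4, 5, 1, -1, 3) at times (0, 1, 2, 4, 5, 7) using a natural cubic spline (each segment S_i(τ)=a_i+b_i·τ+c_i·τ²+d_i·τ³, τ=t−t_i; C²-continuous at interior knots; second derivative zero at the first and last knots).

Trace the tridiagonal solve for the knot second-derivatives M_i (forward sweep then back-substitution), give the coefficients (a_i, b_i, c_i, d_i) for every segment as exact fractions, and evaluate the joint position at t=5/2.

Δ: Δ0=2, Δ1=1, Δ2=-2, Δ3=-2, Δ4=2
row 1: diag=4, rhs=-6; c'=1/4, d'=-3/2
row 2: denom=6−1·1/4=23/4; d'=(-18−1·-3/2)/(23/4)=-66/23
row 3: denom=6−2·8/23=122/23; d'=(0−2·-66/23)/(122/23)=66/61
row 4: denom=6−1·23/122=709/122; d'=(24−1·66/61)/(709/122)=2796/709
back: M4=2796/709
back: M3=66/61−23/122·2796/709=240/709
back: M2=-66/23−8/23·240/709=-2118/709
back: M1=-3/2−1/4·-2118/709=-534/709
M: M0=0, M1=-534/709, M2=-2118/709, M3=240/709, M4=2796/709, M5=0
seg 0: a=2, c=M0/2=0, d=(M1−M0)/(6·1)=-89/709, b=Δ0−h0·(2M0+M1)/6=1507/709
seg 1: a=4, c=M1/2=-267/709, d=(M2−M1)/(6·1)=-264/709, b=Δ1−h1·(2M1+M2)/6=1240/709
seg 2: a=5, c=M2/2=-1059/709, d=(M3−M2)/(6·2)=393/1418, b=Δ2−h2·(2M2+M3)/6=-86/709
seg 3: a=1, c=M3/2=120/709, d=(M4−M3)/(6·1)=426/709, b=Δ3−h3·(2M3+M4)/6=-1964/709
seg 4: a=-1, c=M4/2=1398/709, d=(M5−M4)/(6·2)=-233/709, b=Δ4−h4·(2M4+M5)/6=-446/709
t_q=5/2 → seg 2, τ=1/2; S=5+-86/709·τ+-1059/709·τ²+393/1418·τ³=52189/11344

  seg 0: a=2 b=1507/709 c=0 d=-89/709
  seg 1: a=4 b=1240/709 c=-267/709 d=-264/709
  seg 2: a=5 b=-86/709 c=-1059/709 d=393/1418
  seg 3: a=1 b=-1964/709 c=120/709 d=426/709
  seg 4: a=-1 b=-446/709 c=1398/709 d=-233/709
S(5/2) = 52189/11344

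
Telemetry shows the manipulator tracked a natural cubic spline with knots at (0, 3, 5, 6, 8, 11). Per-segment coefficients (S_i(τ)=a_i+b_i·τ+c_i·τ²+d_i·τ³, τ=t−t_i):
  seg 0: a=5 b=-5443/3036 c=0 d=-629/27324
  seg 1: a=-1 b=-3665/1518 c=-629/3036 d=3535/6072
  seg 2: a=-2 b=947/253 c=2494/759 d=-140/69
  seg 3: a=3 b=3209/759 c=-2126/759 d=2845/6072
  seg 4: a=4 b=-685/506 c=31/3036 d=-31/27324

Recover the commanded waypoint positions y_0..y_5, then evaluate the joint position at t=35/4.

y_0=5 y_1=-1 y_2=-2 y_3=3 y_4=4 y_5=0
S(35/4) = 193653/64768

y_0 = S_0(0) = a_0 = 5
y_1 = S_1(0) = a_1 = -1
y_2 = S_2(0) = a_2 = -2
y_3 = S_3(0) = a_3 = 3
y_4 = S_4(0) = a_4 = 4
y_5 = S_4(3) = 0
t_q=35/4 is in segment 4 (τ=3/4); S_4(τ)=193653/64768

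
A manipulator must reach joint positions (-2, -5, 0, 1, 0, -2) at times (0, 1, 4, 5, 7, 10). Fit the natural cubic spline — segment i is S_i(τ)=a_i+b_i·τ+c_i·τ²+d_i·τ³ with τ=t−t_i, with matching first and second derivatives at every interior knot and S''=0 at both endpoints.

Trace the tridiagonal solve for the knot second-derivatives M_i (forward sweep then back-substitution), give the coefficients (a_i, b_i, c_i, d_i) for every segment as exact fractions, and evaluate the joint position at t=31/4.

Δ: Δ0=-3, Δ1=5/3, Δ2=1, Δ3=-1/2, Δ4=-2/3
row 1: diag=8, rhs=28; c'=3/8, d'=7/2
row 2: denom=8−3·3/8=55/8; d'=(-4−3·7/2)/(55/8)=-116/55
row 3: denom=6−1·8/55=322/55; d'=(-9−1·-116/55)/(322/55)=-379/322
row 4: denom=10−2·55/161=1500/161; d'=(-1−2·-379/322)/(1500/161)=109/750
back: M4=109/750
back: M3=-379/322−55/161·109/750=-92/75
back: M2=-116/55−8/55·-92/75=-724/375
back: M1=7/2−3/8·-724/375=528/125
M: M0=0, M1=528/125, M2=-724/375, M3=-92/75, M4=109/750, M5=0
seg 0: a=-2, c=M0/2=0, d=(M1−M0)/(6·1)=88/125, b=Δ0−h0·(2M0+M1)/6=-463/125
seg 1: a=-5, c=M1/2=264/125, d=(M2−M1)/(6·3)=-1154/3375, b=Δ1−h1·(2M1+M2)/6=-199/125
seg 2: a=0, c=M2/2=-362/375, d=(M3−M2)/(6·1)=44/375, b=Δ2−h2·(2M2+M3)/6=231/125
seg 3: a=1, c=M3/2=-46/75, d=(M4−M3)/(6·2)=343/3000, b=Δ3−h3·(2M3+M4)/6=101/375
seg 4: a=0, c=M4/2=109/1500, d=(M5−M4)/(6·3)=-109/13500, b=Δ4−h4·(2M4+M5)/6=-203/250
t_q=31/4 → seg 4, τ=3/4; S=0+-203/250·τ+109/1500·τ²+-109/13500·τ³=-18289/32000

  seg 0: a=-2 b=-463/125 c=0 d=88/125
  seg 1: a=-5 b=-199/125 c=264/125 d=-1154/3375
  seg 2: a=0 b=231/125 c=-362/375 d=44/375
  seg 3: a=1 b=101/375 c=-46/75 d=343/3000
  seg 4: a=0 b=-203/250 c=109/1500 d=-109/13500
S(31/4) = -18289/32000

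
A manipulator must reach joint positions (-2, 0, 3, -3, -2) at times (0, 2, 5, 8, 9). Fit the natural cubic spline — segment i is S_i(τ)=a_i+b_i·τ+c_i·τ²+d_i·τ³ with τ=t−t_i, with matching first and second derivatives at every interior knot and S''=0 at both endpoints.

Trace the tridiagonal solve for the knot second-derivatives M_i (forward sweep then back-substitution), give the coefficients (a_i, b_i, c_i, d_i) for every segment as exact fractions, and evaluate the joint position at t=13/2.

  seg 0: a=-2 b=100/133 c=0 d=33/532
  seg 1: a=0 b=199/133 c=99/266 d=-143/798
  seg 2: a=3 b=-295/266 c=-165/133 d=251/798
  seg 3: a=-3 b=-8/133 c=423/266 d=-141/266
S(13/2) = -837/2128

Δ: Δ0=1, Δ1=1, Δ2=-2, Δ3=1
row 1: diag=10, rhs=0; c'=3/10, d'=0
row 2: denom=12−3·3/10=111/10; d'=(-18−3·0)/(111/10)=-60/37
row 3: denom=8−3·10/37=266/37; d'=(18−3·-60/37)/(266/37)=423/133
back: M3=423/133
back: M2=-60/37−10/37·423/133=-330/133
back: M1=0−3/10·-330/133=99/133
M: M0=0, M1=99/133, M2=-330/133, M3=423/133, M4=0
seg 0: a=-2, c=M0/2=0, d=(M1−M0)/(6·2)=33/532, b=Δ0−h0·(2M0+M1)/6=100/133
seg 1: a=0, c=M1/2=99/266, d=(M2−M1)/(6·3)=-143/798, b=Δ1−h1·(2M1+M2)/6=199/133
seg 2: a=3, c=M2/2=-165/133, d=(M3−M2)/(6·3)=251/798, b=Δ2−h2·(2M2+M3)/6=-295/266
seg 3: a=-3, c=M3/2=423/266, d=(M4−M3)/(6·1)=-141/266, b=Δ3−h3·(2M3+M4)/6=-8/133
t_q=13/2 → seg 2, τ=3/2; S=3+-295/266·τ+-165/133·τ²+251/798·τ³=-837/2128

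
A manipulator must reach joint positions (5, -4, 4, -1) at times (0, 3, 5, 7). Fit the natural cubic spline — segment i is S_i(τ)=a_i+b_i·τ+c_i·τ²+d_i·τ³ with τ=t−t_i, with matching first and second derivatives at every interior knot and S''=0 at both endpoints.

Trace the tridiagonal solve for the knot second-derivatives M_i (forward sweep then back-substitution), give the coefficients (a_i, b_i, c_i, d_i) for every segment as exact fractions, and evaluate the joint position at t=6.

  seg 0: a=5 b=-435/76 c=0 d=23/76
  seg 1: a=-4 b=93/38 c=207/76 d=-37/38
  seg 2: a=4 b=63/38 c=-237/76 d=79/152
S(6) = 465/152

Δ: Δ0=-3, Δ1=4, Δ2=-5/2
row 1: diag=10, rhs=42; c'=1/5, d'=21/5
row 2: denom=8−2·1/5=38/5; d'=(-39−2·21/5)/(38/5)=-237/38
back: M2=-237/38
back: M1=21/5−1/5·-237/38=207/38
M: M0=0, M1=207/38, M2=-237/38, M3=0
seg 0: a=5, c=M0/2=0, d=(M1−M0)/(6·3)=23/76, b=Δ0−h0·(2M0+M1)/6=-435/76
seg 1: a=-4, c=M1/2=207/76, d=(M2−M1)/(6·2)=-37/38, b=Δ1−h1·(2M1+M2)/6=93/38
seg 2: a=4, c=M2/2=-237/76, d=(M3−M2)/(6·2)=79/152, b=Δ2−h2·(2M2+M3)/6=63/38
t_q=6 → seg 2, τ=1; S=4+63/38·τ+-237/76·τ²+79/152·τ³=465/152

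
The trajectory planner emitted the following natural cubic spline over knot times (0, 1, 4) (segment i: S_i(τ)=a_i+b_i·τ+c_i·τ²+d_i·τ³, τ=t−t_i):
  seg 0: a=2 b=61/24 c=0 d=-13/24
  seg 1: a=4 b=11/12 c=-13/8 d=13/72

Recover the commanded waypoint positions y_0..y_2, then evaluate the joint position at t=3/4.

y_0=2 y_1=4 y_2=-3
S(3/4) = 1883/512

y_0 = S_0(0) = a_0 = 2
y_1 = S_1(0) = a_1 = 4
y_2 = S_1(3) = -3
t_q=3/4 is in segment 0 (τ=3/4); S_0(τ)=1883/512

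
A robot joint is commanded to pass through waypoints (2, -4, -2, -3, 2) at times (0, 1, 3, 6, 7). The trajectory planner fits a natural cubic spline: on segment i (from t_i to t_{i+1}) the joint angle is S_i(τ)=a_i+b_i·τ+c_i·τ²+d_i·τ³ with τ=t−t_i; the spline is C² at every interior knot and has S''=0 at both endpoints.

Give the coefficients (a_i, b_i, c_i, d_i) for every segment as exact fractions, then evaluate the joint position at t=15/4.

  seg 0: a=2 b=-8743/1182 c=0 d=1651/1182
  seg 1: a=-4 b=-1895/591 c=1651/394 d=-2467/2364
  seg 2: a=-2 b=610/591 c=-408/197 d=955/1773
  seg 3: a=-3 b=1861/591 c=547/197 d=-547/591
S(15/4) = -27279/12608

Δ: Δ0=-6, Δ1=1, Δ2=-1/3, Δ3=5
row 1: diag=6, rhs=42; c'=1/3, d'=7
row 2: denom=10−2·1/3=28/3; d'=(-8−2·7)/(28/3)=-33/14
row 3: denom=8−3·9/28=197/28; d'=(32−3·-33/14)/(197/28)=1094/197
back: M3=1094/197
back: M2=-33/14−9/28·1094/197=-816/197
back: M1=7−1/3·-816/197=1651/197
M: M0=0, M1=1651/197, M2=-816/197, M3=1094/197, M4=0
seg 0: a=2, c=M0/2=0, d=(M1−M0)/(6·1)=1651/1182, b=Δ0−h0·(2M0+M1)/6=-8743/1182
seg 1: a=-4, c=M1/2=1651/394, d=(M2−M1)/(6·2)=-2467/2364, b=Δ1−h1·(2M1+M2)/6=-1895/591
seg 2: a=-2, c=M2/2=-408/197, d=(M3−M2)/(6·3)=955/1773, b=Δ2−h2·(2M2+M3)/6=610/591
seg 3: a=-3, c=M3/2=547/197, d=(M4−M3)/(6·1)=-547/591, b=Δ3−h3·(2M3+M4)/6=1861/591
t_q=15/4 → seg 2, τ=3/4; S=-2+610/591·τ+-408/197·τ²+955/1773·τ³=-27279/12608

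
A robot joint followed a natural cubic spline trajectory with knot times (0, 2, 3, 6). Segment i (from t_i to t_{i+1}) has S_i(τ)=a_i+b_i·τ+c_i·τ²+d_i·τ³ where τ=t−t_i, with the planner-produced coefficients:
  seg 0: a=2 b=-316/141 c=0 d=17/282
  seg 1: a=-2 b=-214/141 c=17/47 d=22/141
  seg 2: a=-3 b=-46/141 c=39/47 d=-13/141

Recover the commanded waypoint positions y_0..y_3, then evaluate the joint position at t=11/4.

y_0 = S_0(0) = a_0 = 2
y_1 = S_1(0) = a_1 = -2
y_2 = S_2(0) = a_2 = -3
y_3 = S_2(3) = 1
t_q=11/4 is in segment 1 (τ=3/4); S_1(τ)=-4315/1504

y_0=2 y_1=-2 y_2=-3 y_3=1
S(11/4) = -4315/1504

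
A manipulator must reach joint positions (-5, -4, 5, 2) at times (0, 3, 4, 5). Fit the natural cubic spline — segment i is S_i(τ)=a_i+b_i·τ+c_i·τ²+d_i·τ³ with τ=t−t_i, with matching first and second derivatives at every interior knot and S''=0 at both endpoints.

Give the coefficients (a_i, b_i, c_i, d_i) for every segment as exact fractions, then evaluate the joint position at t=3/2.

  seg 0: a=-5 b=-389/93 c=0 d=140/279
  seg 1: a=-4 b=871/93 c=140/31 d=-454/93
  seg 2: a=5 b=349/93 c=-314/31 d=314/93
S(3/2) = -297/31

Δ: Δ0=1/3, Δ1=9, Δ2=-3
row 1: diag=8, rhs=52; c'=1/8, d'=13/2
row 2: denom=4−1·1/8=31/8; d'=(-72−1·13/2)/(31/8)=-628/31
back: M2=-628/31
back: M1=13/2−1/8·-628/31=280/31
M: M0=0, M1=280/31, M2=-628/31, M3=0
seg 0: a=-5, c=M0/2=0, d=(M1−M0)/(6·3)=140/279, b=Δ0−h0·(2M0+M1)/6=-389/93
seg 1: a=-4, c=M1/2=140/31, d=(M2−M1)/(6·1)=-454/93, b=Δ1−h1·(2M1+M2)/6=871/93
seg 2: a=5, c=M2/2=-314/31, d=(M3−M2)/(6·1)=314/93, b=Δ2−h2·(2M2+M3)/6=349/93
t_q=3/2 → seg 0, τ=3/2; S=-5+-389/93·τ+0·τ²+140/279·τ³=-297/31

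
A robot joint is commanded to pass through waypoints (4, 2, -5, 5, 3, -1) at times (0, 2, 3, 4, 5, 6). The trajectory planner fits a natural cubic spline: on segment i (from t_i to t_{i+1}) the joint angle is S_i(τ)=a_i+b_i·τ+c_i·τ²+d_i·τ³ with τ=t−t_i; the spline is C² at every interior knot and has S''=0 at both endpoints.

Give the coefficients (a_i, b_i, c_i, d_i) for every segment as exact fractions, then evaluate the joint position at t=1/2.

Δ: Δ0=-1, Δ1=-7, Δ2=10, Δ3=-2, Δ4=-4
row 1: diag=6, rhs=-36; c'=1/6, d'=-6
row 2: denom=4−1·1/6=23/6; d'=(102−1·-6)/(23/6)=648/23
row 3: denom=4−1·6/23=86/23; d'=(-72−1·648/23)/(86/23)=-1152/43
row 4: denom=4−1·23/86=321/86; d'=(-12−1·-1152/43)/(321/86)=424/107
back: M4=424/107
back: M3=-1152/43−23/86·424/107=-2980/107
back: M2=648/23−6/23·-2980/107=3792/107
back: M1=-6−1/6·3792/107=-1274/107
M: M0=0, M1=-1274/107, M2=3792/107, M3=-2980/107, M4=424/107, M5=0
seg 0: a=4, c=M0/2=0, d=(M1−M0)/(6·2)=-637/642, b=Δ0−h0·(2M0+M1)/6=953/321
seg 1: a=2, c=M1/2=-637/107, d=(M2−M1)/(6·1)=2533/321, b=Δ1−h1·(2M1+M2)/6=-2869/321
seg 2: a=-5, c=M2/2=1896/107, d=(M3−M2)/(6·1)=-3386/321, b=Δ2−h2·(2M2+M3)/6=908/321
seg 3: a=5, c=M3/2=-1490/107, d=(M4−M3)/(6·1)=1702/321, b=Δ3−h3·(2M3+M4)/6=2126/321
seg 4: a=3, c=M4/2=212/107, d=(M5−M4)/(6·1)=-212/321, b=Δ4−h4·(2M4+M5)/6=-1708/321
t_q=1/2 → seg 0, τ=1/2; S=4+953/321·τ+0·τ²+-637/642·τ³=9177/1712

  seg 0: a=4 b=953/321 c=0 d=-637/642
  seg 1: a=2 b=-2869/321 c=-637/107 d=2533/321
  seg 2: a=-5 b=908/321 c=1896/107 d=-3386/321
  seg 3: a=5 b=2126/321 c=-1490/107 d=1702/321
  seg 4: a=3 b=-1708/321 c=212/107 d=-212/321
S(1/2) = 9177/1712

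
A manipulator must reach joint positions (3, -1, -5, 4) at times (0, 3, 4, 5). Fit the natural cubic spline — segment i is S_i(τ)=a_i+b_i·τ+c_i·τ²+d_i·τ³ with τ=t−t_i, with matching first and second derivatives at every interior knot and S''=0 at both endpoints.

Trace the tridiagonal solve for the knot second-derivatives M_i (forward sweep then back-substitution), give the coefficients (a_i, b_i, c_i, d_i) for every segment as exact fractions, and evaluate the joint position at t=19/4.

Δ: Δ0=-4/3, Δ1=-4, Δ2=9
row 1: diag=8, rhs=-16; c'=1/8, d'=-2
row 2: denom=4−1·1/8=31/8; d'=(78−1·-2)/(31/8)=640/31
back: M2=640/31
back: M1=-2−1/8·640/31=-142/31
M: M0=0, M1=-142/31, M2=640/31, M3=0
seg 0: a=3, c=M0/2=0, d=(M1−M0)/(6·3)=-71/279, b=Δ0−h0·(2M0+M1)/6=89/93
seg 1: a=-1, c=M1/2=-71/31, d=(M2−M1)/(6·1)=391/93, b=Δ1−h1·(2M1+M2)/6=-550/93
seg 2: a=-5, c=M2/2=320/31, d=(M3−M2)/(6·1)=-320/93, b=Δ2−h2·(2M2+M3)/6=197/93
t_q=19/4 → seg 2, τ=3/4; S=-5+197/93·τ+320/31·τ²+-320/93·τ³=117/124

  seg 0: a=3 b=89/93 c=0 d=-71/279
  seg 1: a=-1 b=-550/93 c=-71/31 d=391/93
  seg 2: a=-5 b=197/93 c=320/31 d=-320/93
S(19/4) = 117/124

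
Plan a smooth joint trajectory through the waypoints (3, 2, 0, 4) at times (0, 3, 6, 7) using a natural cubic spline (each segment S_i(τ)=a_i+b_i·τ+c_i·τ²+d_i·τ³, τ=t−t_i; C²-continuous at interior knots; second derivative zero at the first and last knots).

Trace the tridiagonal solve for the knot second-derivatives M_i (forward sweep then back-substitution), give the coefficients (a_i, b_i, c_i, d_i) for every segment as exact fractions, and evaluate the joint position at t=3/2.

  seg 0: a=3 b=7/29 c=0 d=-50/783
  seg 1: a=2 b=-43/29 c=-50/87 d=221/783
  seg 2: a=0 b=78/29 c=57/29 d=-19/29
S(3/2) = 365/116

Δ: Δ0=-1/3, Δ1=-2/3, Δ2=4
row 1: diag=12, rhs=-2; c'=1/4, d'=-1/6
row 2: denom=8−3·1/4=29/4; d'=(28−3·-1/6)/(29/4)=114/29
back: M2=114/29
back: M1=-1/6−1/4·114/29=-100/87
M: M0=0, M1=-100/87, M2=114/29, M3=0
seg 0: a=3, c=M0/2=0, d=(M1−M0)/(6·3)=-50/783, b=Δ0−h0·(2M0+M1)/6=7/29
seg 1: a=2, c=M1/2=-50/87, d=(M2−M1)/(6·3)=221/783, b=Δ1−h1·(2M1+M2)/6=-43/29
seg 2: a=0, c=M2/2=57/29, d=(M3−M2)/(6·1)=-19/29, b=Δ2−h2·(2M2+M3)/6=78/29
t_q=3/2 → seg 0, τ=3/2; S=3+7/29·τ+0·τ²+-50/783·τ³=365/116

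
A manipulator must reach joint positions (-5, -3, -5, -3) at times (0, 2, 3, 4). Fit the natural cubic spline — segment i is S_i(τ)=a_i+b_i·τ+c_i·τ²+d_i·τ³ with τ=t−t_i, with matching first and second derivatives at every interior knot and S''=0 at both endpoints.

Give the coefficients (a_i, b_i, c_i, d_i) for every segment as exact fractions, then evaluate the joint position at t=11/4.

Δ: Δ0=1, Δ1=-2, Δ2=2
row 1: diag=6, rhs=-18; c'=1/6, d'=-3
row 2: denom=4−1·1/6=23/6; d'=(24−1·-3)/(23/6)=162/23
back: M2=162/23
back: M1=-3−1/6·162/23=-96/23
M: M0=0, M1=-96/23, M2=162/23, M3=0
seg 0: a=-5, c=M0/2=0, d=(M1−M0)/(6·2)=-8/23, b=Δ0−h0·(2M0+M1)/6=55/23
seg 1: a=-3, c=M1/2=-48/23, d=(M2−M1)/(6·1)=43/23, b=Δ1−h1·(2M1+M2)/6=-41/23
seg 2: a=-5, c=M2/2=81/23, d=(M3−M2)/(6·1)=-27/23, b=Δ2−h2·(2M2+M3)/6=-8/23
t_q=11/4 → seg 1, τ=3/4; S=-3+-41/23·τ+-48/23·τ²+43/23·τ³=-6951/1472

  seg 0: a=-5 b=55/23 c=0 d=-8/23
  seg 1: a=-3 b=-41/23 c=-48/23 d=43/23
  seg 2: a=-5 b=-8/23 c=81/23 d=-27/23
S(11/4) = -6951/1472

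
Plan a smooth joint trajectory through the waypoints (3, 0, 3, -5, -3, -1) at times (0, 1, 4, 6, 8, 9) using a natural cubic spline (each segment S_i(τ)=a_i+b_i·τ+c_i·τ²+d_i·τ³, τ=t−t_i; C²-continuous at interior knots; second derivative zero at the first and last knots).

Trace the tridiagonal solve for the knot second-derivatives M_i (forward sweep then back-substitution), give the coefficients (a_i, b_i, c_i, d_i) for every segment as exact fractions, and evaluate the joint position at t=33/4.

  seg 0: a=3 b=-2822/733 c=0 d=623/733
  seg 1: a=0 b=-953/733 c=1869/733 d=-1307/2199
  seg 2: a=3 b=-1502/733 c=-2052/733 d=1337/1466
  seg 3: a=-5 b=-1688/733 c=1959/733 d=-1497/2932
  seg 4: a=-3 b=1657/733 c=-573/1466 d=191/1466
S(33/4) = -230549/93824

Δ: Δ0=-3, Δ1=1, Δ2=-4, Δ3=1, Δ4=2
row 1: diag=8, rhs=24; c'=3/8, d'=3
row 2: denom=10−3·3/8=71/8; d'=(-30−3·3)/(71/8)=-312/71
row 3: denom=8−2·16/71=536/71; d'=(30−2·-312/71)/(536/71)=1377/268
row 4: denom=6−2·71/268=733/134; d'=(6−2·1377/268)/(733/134)=-573/733
back: M4=-573/733
back: M3=1377/268−71/268·-573/733=3918/733
back: M2=-312/71−16/71·3918/733=-4104/733
back: M1=3−3/8·-4104/733=3738/733
M: M0=0, M1=3738/733, M2=-4104/733, M3=3918/733, M4=-573/733, M5=0
seg 0: a=3, c=M0/2=0, d=(M1−M0)/(6·1)=623/733, b=Δ0−h0·(2M0+M1)/6=-2822/733
seg 1: a=0, c=M1/2=1869/733, d=(M2−M1)/(6·3)=-1307/2199, b=Δ1−h1·(2M1+M2)/6=-953/733
seg 2: a=3, c=M2/2=-2052/733, d=(M3−M2)/(6·2)=1337/1466, b=Δ2−h2·(2M2+M3)/6=-1502/733
seg 3: a=-5, c=M3/2=1959/733, d=(M4−M3)/(6·2)=-1497/2932, b=Δ3−h3·(2M3+M4)/6=-1688/733
seg 4: a=-3, c=M4/2=-573/1466, d=(M5−M4)/(6·1)=191/1466, b=Δ4−h4·(2M4+M5)/6=1657/733
t_q=33/4 → seg 4, τ=1/4; S=-3+1657/733·τ+-573/1466·τ²+191/1466·τ³=-230549/93824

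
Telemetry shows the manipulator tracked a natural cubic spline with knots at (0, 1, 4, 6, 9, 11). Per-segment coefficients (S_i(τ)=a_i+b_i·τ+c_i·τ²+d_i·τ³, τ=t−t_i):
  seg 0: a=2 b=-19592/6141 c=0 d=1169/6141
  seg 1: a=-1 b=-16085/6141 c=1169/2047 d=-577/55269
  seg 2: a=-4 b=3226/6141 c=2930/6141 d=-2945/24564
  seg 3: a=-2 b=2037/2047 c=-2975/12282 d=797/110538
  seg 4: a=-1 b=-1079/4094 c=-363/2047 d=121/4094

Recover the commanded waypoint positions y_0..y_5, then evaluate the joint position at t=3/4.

y_0 = S_0(0) = a_0 = 2
y_1 = S_1(0) = a_1 = -1
y_2 = S_2(0) = a_2 = -4
y_3 = S_3(0) = a_3 = -2
y_4 = S_4(0) = a_4 = -1
y_5 = S_4(2) = -2
t_q=3/4 is in segment 0 (τ=3/4); S_0(τ)=-40935/131008

y_0=2 y_1=-1 y_2=-4 y_3=-2 y_4=-1 y_5=-2
S(3/4) = -40935/131008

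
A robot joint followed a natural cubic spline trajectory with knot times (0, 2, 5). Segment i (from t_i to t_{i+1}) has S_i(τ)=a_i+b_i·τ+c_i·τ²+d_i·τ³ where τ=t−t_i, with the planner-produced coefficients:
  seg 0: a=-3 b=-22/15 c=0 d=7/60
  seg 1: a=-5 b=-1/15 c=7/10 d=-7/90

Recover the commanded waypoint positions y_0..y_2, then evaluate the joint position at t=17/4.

y_0 = S_0(0) = a_0 = -3
y_1 = S_1(0) = a_1 = -5
y_2 = S_1(3) = -1
t_q=17/4 is in segment 1 (τ=9/4); S_1(τ)=-319/128

y_0=-3 y_1=-5 y_2=-1
S(17/4) = -319/128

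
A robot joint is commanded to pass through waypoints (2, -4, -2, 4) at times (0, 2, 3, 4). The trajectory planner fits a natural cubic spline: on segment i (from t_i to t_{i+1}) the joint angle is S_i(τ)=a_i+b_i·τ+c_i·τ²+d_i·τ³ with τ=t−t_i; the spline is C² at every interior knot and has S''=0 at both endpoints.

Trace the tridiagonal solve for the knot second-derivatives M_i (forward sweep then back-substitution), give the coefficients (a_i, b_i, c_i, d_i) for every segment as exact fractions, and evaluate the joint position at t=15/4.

  seg 0: a=2 b=-101/23 c=0 d=8/23
  seg 1: a=-4 b=-5/23 c=48/23 d=3/23
  seg 2: a=-2 b=100/23 c=57/23 d=-19/23
S(15/4) = 3395/1472

Δ: Δ0=-3, Δ1=2, Δ2=6
row 1: diag=6, rhs=30; c'=1/6, d'=5
row 2: denom=4−1·1/6=23/6; d'=(24−1·5)/(23/6)=114/23
back: M2=114/23
back: M1=5−1/6·114/23=96/23
M: M0=0, M1=96/23, M2=114/23, M3=0
seg 0: a=2, c=M0/2=0, d=(M1−M0)/(6·2)=8/23, b=Δ0−h0·(2M0+M1)/6=-101/23
seg 1: a=-4, c=M1/2=48/23, d=(M2−M1)/(6·1)=3/23, b=Δ1−h1·(2M1+M2)/6=-5/23
seg 2: a=-2, c=M2/2=57/23, d=(M3−M2)/(6·1)=-19/23, b=Δ2−h2·(2M2+M3)/6=100/23
t_q=15/4 → seg 2, τ=3/4; S=-2+100/23·τ+57/23·τ²+-19/23·τ³=3395/1472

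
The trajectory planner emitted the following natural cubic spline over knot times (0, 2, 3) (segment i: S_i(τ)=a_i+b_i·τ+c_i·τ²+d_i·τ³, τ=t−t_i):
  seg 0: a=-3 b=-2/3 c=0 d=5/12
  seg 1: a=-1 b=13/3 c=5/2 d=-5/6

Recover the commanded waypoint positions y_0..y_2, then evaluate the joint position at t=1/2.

y_0 = S_0(0) = a_0 = -3
y_1 = S_1(0) = a_1 = -1
y_2 = S_1(1) = 5
t_q=1/2 is in segment 0 (τ=1/2); S_0(τ)=-105/32

y_0=-3 y_1=-1 y_2=5
S(1/2) = -105/32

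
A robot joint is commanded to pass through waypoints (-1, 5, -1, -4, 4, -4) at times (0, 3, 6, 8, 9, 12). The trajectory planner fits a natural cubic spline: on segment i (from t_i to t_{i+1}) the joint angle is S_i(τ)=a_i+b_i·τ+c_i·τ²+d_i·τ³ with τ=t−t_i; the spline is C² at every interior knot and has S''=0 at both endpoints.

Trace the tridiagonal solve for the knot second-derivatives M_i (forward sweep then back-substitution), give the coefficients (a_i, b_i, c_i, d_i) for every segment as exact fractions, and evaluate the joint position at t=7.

Δ: Δ0=2, Δ1=-2, Δ2=-3/2, Δ3=8, Δ4=-8/3
row 1: diag=12, rhs=-24; c'=1/4, d'=-2
row 2: denom=10−3·1/4=37/4; d'=(3−3·-2)/(37/4)=36/37
row 3: denom=6−2·8/37=206/37; d'=(57−2·36/37)/(206/37)=2037/206
row 4: denom=8−1·37/206=1611/206; d'=(-64−1·2037/206)/(1611/206)=-15221/1611
back: M4=-15221/1611
back: M3=2037/206−37/206·-15221/1611=18664/1611
back: M2=36/37−8/37·18664/1611=-2468/1611
back: M1=-2−1/4·-2468/1611=-2605/1611
M: M0=0, M1=-2605/1611, M2=-2468/1611, M3=18664/1611, M4=-15221/1611, M5=0
seg 0: a=-1, c=M0/2=0, d=(M1−M0)/(6·3)=-2605/28998, b=Δ0−h0·(2M0+M1)/6=9049/3222
seg 1: a=5, c=M1/2=-2605/3222, d=(M2−M1)/(6·3)=137/28998, b=Δ1−h1·(2M1+M2)/6=617/1611
seg 2: a=-1, c=M2/2=-1234/1611, d=(M3−M2)/(6·2)=587/537, b=Δ2−h2·(2M2+M3)/6=-13985/3222
seg 3: a=-4, c=M3/2=9332/1611, d=(M4−M3)/(6·1)=-1255/358, b=Δ3−h3·(2M3+M4)/6=18407/3222
seg 4: a=4, c=M4/2=-15221/3222, d=(M5−M4)/(6·3)=15221/28998, b=Δ4−h4·(2M4+M5)/6=10925/1611
t_q=7 → seg 2, τ=1; S=-1+-13985/3222·τ+-1234/1611·τ²+587/537·τ³=-16153/3222

  seg 0: a=-1 b=9049/3222 c=0 d=-2605/28998
  seg 1: a=5 b=617/1611 c=-2605/3222 d=137/28998
  seg 2: a=-1 b=-13985/3222 c=-1234/1611 d=587/537
  seg 3: a=-4 b=18407/3222 c=9332/1611 d=-1255/358
  seg 4: a=4 b=10925/1611 c=-15221/3222 d=15221/28998
S(7) = -16153/3222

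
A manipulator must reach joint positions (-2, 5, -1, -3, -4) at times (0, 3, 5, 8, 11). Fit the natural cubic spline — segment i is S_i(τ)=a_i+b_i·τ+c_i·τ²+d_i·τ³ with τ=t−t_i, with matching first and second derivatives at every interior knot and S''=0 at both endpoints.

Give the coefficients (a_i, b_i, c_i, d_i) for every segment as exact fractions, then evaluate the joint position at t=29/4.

  seg 0: a=-2 b=736/177 c=0 d=-323/1593
  seg 1: a=5 b=-233/177 c=-323/177 d=29/59
  seg 2: a=-1 b=-481/177 c=199/177 d=-26/177
  seg 3: a=-3 b=11/177 c=-35/177 d=35/1593
S(29/4) = -5845/1888

Δ: Δ0=7/3, Δ1=-3, Δ2=-2/3, Δ3=-1/3
row 1: diag=10, rhs=-32; c'=1/5, d'=-16/5
row 2: denom=10−2·1/5=48/5; d'=(14−2·-16/5)/(48/5)=17/8
row 3: denom=12−3·5/16=177/16; d'=(2−3·17/8)/(177/16)=-70/177
back: M3=-70/177
back: M2=17/8−5/16·-70/177=398/177
back: M1=-16/5−1/5·398/177=-646/177
M: M0=0, M1=-646/177, M2=398/177, M3=-70/177, M4=0
seg 0: a=-2, c=M0/2=0, d=(M1−M0)/(6·3)=-323/1593, b=Δ0−h0·(2M0+M1)/6=736/177
seg 1: a=5, c=M1/2=-323/177, d=(M2−M1)/(6·2)=29/59, b=Δ1−h1·(2M1+M2)/6=-233/177
seg 2: a=-1, c=M2/2=199/177, d=(M3−M2)/(6·3)=-26/177, b=Δ2−h2·(2M2+M3)/6=-481/177
seg 3: a=-3, c=M3/2=-35/177, d=(M4−M3)/(6·3)=35/1593, b=Δ3−h3·(2M3+M4)/6=11/177
t_q=29/4 → seg 2, τ=9/4; S=-1+-481/177·τ+199/177·τ²+-26/177·τ³=-5845/1888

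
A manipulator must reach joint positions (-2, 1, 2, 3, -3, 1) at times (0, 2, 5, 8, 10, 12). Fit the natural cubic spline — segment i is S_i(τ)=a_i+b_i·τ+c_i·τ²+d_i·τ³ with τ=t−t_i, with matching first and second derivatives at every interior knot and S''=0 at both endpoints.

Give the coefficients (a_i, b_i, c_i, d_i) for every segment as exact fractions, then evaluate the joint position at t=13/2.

  seg 0: a=-2 b=7097/3858 c=0 d=-655/7716
  seg 1: a=1 b=3167/3858 c=-655/1286 d=223/1929
  seg 2: a=2 b=3419/3858 c=683/1286 d=-460/1929
  seg 3: a=3 b=-9127/3858 c=-2077/1286 d=10015/15432
  seg 4: a=-3 b=-2003/1929 c=5861/2572 d=-5861/15432
S(13/2) = 19133/5144

Δ: Δ0=3/2, Δ1=1/3, Δ2=1/3, Δ3=-3, Δ4=2
row 1: diag=10, rhs=-7; c'=3/10, d'=-7/10
row 2: denom=12−3·3/10=111/10; d'=(0−3·-7/10)/(111/10)=7/37
row 3: denom=10−3·10/37=340/37; d'=(-20−3·7/37)/(340/37)=-761/340
row 4: denom=8−2·37/170=643/85; d'=(30−2·-761/340)/(643/85)=5861/1286
back: M4=5861/1286
back: M3=-761/340−37/170·5861/1286=-2077/643
back: M2=7/37−10/37·-2077/643=683/643
back: M1=-7/10−3/10·683/643=-655/643
M: M0=0, M1=-655/643, M2=683/643, M3=-2077/643, M4=5861/1286, M5=0
seg 0: a=-2, c=M0/2=0, d=(M1−M0)/(6·2)=-655/7716, b=Δ0−h0·(2M0+M1)/6=7097/3858
seg 1: a=1, c=M1/2=-655/1286, d=(M2−M1)/(6·3)=223/1929, b=Δ1−h1·(2M1+M2)/6=3167/3858
seg 2: a=2, c=M2/2=683/1286, d=(M3−M2)/(6·3)=-460/1929, b=Δ2−h2·(2M2+M3)/6=3419/3858
seg 3: a=3, c=M3/2=-2077/1286, d=(M4−M3)/(6·2)=10015/15432, b=Δ3−h3·(2M3+M4)/6=-9127/3858
seg 4: a=-3, c=M4/2=5861/2572, d=(M5−M4)/(6·2)=-5861/15432, b=Δ4−h4·(2M4+M5)/6=-2003/1929
t_q=13/2 → seg 2, τ=3/2; S=2+3419/3858·τ+683/1286·τ²+-460/1929·τ³=19133/5144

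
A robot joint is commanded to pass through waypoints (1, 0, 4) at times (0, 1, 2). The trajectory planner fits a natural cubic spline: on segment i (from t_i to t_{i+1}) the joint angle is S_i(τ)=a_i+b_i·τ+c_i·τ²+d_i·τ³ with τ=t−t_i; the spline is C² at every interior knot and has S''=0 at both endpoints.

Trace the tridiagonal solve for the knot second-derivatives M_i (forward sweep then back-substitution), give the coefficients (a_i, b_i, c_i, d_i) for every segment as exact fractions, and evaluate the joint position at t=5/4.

Δ: Δ0=-1, Δ1=4
row 1: diag=4, rhs=30; c'=1/4, d'=15/2
back: M1=15/2
M: M0=0, M1=15/2, M2=0
seg 0: a=1, c=M0/2=0, d=(M1−M0)/(6·1)=5/4, b=Δ0−h0·(2M0+M1)/6=-9/4
seg 1: a=0, c=M1/2=15/4, d=(M2−M1)/(6·1)=-5/4, b=Δ1−h1·(2M1+M2)/6=3/2
t_q=5/4 → seg 1, τ=1/4; S=0+3/2·τ+15/4·τ²+-5/4·τ³=151/256

  seg 0: a=1 b=-9/4 c=0 d=5/4
  seg 1: a=0 b=3/2 c=15/4 d=-5/4
S(5/4) = 151/256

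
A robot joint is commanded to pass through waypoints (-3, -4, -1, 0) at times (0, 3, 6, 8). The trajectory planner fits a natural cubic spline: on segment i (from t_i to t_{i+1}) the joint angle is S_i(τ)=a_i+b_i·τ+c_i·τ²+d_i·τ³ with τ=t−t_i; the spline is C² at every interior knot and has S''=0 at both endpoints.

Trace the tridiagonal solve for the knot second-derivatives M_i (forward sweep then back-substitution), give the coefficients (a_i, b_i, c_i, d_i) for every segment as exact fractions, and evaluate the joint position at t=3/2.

Δ: Δ0=-1/3, Δ1=1, Δ2=1/2
row 1: diag=12, rhs=8; c'=1/4, d'=2/3
row 2: denom=10−3·1/4=37/4; d'=(-3−3·2/3)/(37/4)=-20/37
back: M2=-20/37
back: M1=2/3−1/4·-20/37=89/111
M: M0=0, M1=89/111, M2=-20/37, M3=0
seg 0: a=-3, c=M0/2=0, d=(M1−M0)/(6·3)=89/1998, b=Δ0−h0·(2M0+M1)/6=-163/222
seg 1: a=-4, c=M1/2=89/222, d=(M2−M1)/(6·3)=-149/1998, b=Δ1−h1·(2M1+M2)/6=52/111
seg 2: a=-1, c=M2/2=-10/37, d=(M3−M2)/(6·2)=5/111, b=Δ2−h2·(2M2+M3)/6=191/222
t_q=3/2 → seg 0, τ=3/2; S=-3+-163/222·τ+0·τ²+89/1998·τ³=-2339/592

  seg 0: a=-3 b=-163/222 c=0 d=89/1998
  seg 1: a=-4 b=52/111 c=89/222 d=-149/1998
  seg 2: a=-1 b=191/222 c=-10/37 d=5/111
S(3/2) = -2339/592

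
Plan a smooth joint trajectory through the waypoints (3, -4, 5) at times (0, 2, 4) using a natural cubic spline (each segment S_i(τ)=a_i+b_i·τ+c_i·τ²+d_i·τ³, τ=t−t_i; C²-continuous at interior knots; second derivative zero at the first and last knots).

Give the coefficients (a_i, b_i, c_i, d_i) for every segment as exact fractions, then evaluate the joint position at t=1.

Δ: Δ0=-7/2, Δ1=9/2
row 1: diag=8, rhs=48; c'=1/4, d'=6
back: M1=6
M: M0=0, M1=6, M2=0
seg 0: a=3, c=M0/2=0, d=(M1−M0)/(6·2)=1/2, b=Δ0−h0·(2M0+M1)/6=-11/2
seg 1: a=-4, c=M1/2=3, d=(M2−M1)/(6·2)=-1/2, b=Δ1−h1·(2M1+M2)/6=1/2
t_q=1 → seg 0, τ=1; S=3+-11/2·τ+0·τ²+1/2·τ³=-2

  seg 0: a=3 b=-11/2 c=0 d=1/2
  seg 1: a=-4 b=1/2 c=3 d=-1/2
S(1) = -2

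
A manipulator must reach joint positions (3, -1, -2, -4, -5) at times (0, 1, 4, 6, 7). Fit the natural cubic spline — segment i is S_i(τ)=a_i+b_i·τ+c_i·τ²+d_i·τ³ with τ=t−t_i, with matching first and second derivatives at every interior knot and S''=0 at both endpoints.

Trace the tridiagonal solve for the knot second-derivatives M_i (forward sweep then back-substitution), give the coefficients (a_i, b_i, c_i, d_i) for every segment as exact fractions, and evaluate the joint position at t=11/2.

Δ: Δ0=-4, Δ1=-1/3, Δ2=-1, Δ3=-1
row 1: diag=8, rhs=22; c'=3/8, d'=11/4
row 2: denom=10−3·3/8=71/8; d'=(-4−3·11/4)/(71/8)=-98/71
row 3: denom=6−2·16/71=394/71; d'=(0−2·-98/71)/(394/71)=98/197
back: M3=98/197
back: M2=-98/71−16/71·98/197=-294/197
back: M1=11/4−3/8·-294/197=652/197
M: M0=0, M1=652/197, M2=-294/197, M3=98/197, M4=0
seg 0: a=3, c=M0/2=0, d=(M1−M0)/(6·1)=326/591, b=Δ0−h0·(2M0+M1)/6=-2690/591
seg 1: a=-1, c=M1/2=326/197, d=(M2−M1)/(6·3)=-473/1773, b=Δ1−h1·(2M1+M2)/6=-1712/591
seg 2: a=-2, c=M2/2=-147/197, d=(M3−M2)/(6·2)=98/591, b=Δ2−h2·(2M2+M3)/6=-101/591
seg 3: a=-4, c=M3/2=49/197, d=(M4−M3)/(6·1)=-49/591, b=Δ3−h3·(2M3+M4)/6=-689/591
t_q=11/2 → seg 2, τ=3/2; S=-2+-101/591·τ+-147/197·τ²+98/591·τ³=-665/197

  seg 0: a=3 b=-2690/591 c=0 d=326/591
  seg 1: a=-1 b=-1712/591 c=326/197 d=-473/1773
  seg 2: a=-2 b=-101/591 c=-147/197 d=98/591
  seg 3: a=-4 b=-689/591 c=49/197 d=-49/591
S(11/2) = -665/197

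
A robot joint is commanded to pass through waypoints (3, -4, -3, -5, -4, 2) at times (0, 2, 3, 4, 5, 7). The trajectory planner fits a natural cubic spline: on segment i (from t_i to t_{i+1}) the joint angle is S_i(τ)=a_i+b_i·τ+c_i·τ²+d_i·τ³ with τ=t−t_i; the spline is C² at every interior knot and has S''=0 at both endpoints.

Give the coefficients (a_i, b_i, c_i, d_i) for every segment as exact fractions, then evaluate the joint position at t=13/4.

Δ: Δ0=-7/2, Δ1=1, Δ2=-2, Δ3=1, Δ4=3
row 1: diag=6, rhs=27; c'=1/6, d'=9/2
row 2: denom=4−1·1/6=23/6; d'=(-18−1·9/2)/(23/6)=-135/23
row 3: denom=4−1·6/23=86/23; d'=(18−1·-135/23)/(86/23)=549/86
row 4: denom=6−1·23/86=493/86; d'=(12−1·549/86)/(493/86)=483/493
back: M4=483/493
back: M3=549/86−23/86·483/493=3018/493
back: M2=-135/23−6/23·3018/493=-3681/493
back: M1=9/2−1/6·-3681/493=2832/493
M: M0=0, M1=2832/493, M2=-3681/493, M3=3018/493, M4=483/493, M5=0
seg 0: a=3, c=M0/2=0, d=(M1−M0)/(6·2)=236/493, b=Δ0−h0·(2M0+M1)/6=-5339/986
seg 1: a=-4, c=M1/2=1416/493, d=(M2−M1)/(6·1)=-2171/986, b=Δ1−h1·(2M1+M2)/6=325/986
seg 2: a=-3, c=M2/2=-3681/986, d=(M3−M2)/(6·1)=77/34, b=Δ2−h2·(2M2+M3)/6=-262/493
seg 3: a=-5, c=M3/2=1509/493, d=(M4−M3)/(6·1)=-845/986, b=Δ3−h3·(2M3+M4)/6=-1187/986
seg 4: a=-4, c=M4/2=483/986, d=(M5−M4)/(6·2)=-161/1972, b=Δ4−h4·(2M4+M5)/6=1157/493
t_q=13/4 → seg 2, τ=1/4; S=-3+-262/493·τ+-3681/986·τ²+77/34·τ³=-210187/63104

  seg 0: a=3 b=-5339/986 c=0 d=236/493
  seg 1: a=-4 b=325/986 c=1416/493 d=-2171/986
  seg 2: a=-3 b=-262/493 c=-3681/986 d=77/34
  seg 3: a=-5 b=-1187/986 c=1509/493 d=-845/986
  seg 4: a=-4 b=1157/493 c=483/986 d=-161/1972
S(13/4) = -210187/63104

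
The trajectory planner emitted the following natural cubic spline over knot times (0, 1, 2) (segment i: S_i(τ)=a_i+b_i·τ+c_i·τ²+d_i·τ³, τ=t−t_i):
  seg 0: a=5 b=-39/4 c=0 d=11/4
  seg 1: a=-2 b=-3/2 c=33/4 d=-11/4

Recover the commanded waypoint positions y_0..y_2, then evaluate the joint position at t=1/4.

y_0=5 y_1=-2 y_2=2
S(1/4) = 667/256

y_0 = S_0(0) = a_0 = 5
y_1 = S_1(0) = a_1 = -2
y_2 = S_1(1) = 2
t_q=1/4 is in segment 0 (τ=1/4); S_0(τ)=667/256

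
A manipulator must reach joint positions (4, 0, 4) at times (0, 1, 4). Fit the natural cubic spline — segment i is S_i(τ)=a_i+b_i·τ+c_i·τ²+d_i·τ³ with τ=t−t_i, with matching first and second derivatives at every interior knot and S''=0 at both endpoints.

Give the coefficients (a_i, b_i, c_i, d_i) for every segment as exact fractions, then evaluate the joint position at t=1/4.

Δ: Δ0=-4, Δ1=4/3
row 1: diag=8, rhs=32; c'=3/8, d'=4
back: M1=4
M: M0=0, M1=4, M2=0
seg 0: a=4, c=M0/2=0, d=(M1−M0)/(6·1)=2/3, b=Δ0−h0·(2M0+M1)/6=-14/3
seg 1: a=0, c=M1/2=2, d=(M2−M1)/(6·3)=-2/9, b=Δ1−h1·(2M1+M2)/6=-8/3
t_q=1/4 → seg 0, τ=1/4; S=4+-14/3·τ+0·τ²+2/3·τ³=91/32

  seg 0: a=4 b=-14/3 c=0 d=2/3
  seg 1: a=0 b=-8/3 c=2 d=-2/9
S(1/4) = 91/32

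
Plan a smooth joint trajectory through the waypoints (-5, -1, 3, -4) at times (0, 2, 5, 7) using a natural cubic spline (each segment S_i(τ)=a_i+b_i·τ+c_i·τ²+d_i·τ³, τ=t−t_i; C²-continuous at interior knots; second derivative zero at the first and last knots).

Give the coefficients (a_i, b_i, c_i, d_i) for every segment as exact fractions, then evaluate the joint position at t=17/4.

Δ: Δ0=2, Δ1=4/3, Δ2=-7/2
row 1: diag=10, rhs=-4; c'=3/10, d'=-2/5
row 2: denom=10−3·3/10=91/10; d'=(-29−3·-2/5)/(91/10)=-278/91
back: M2=-278/91
back: M1=-2/5−3/10·-278/91=47/91
M: M0=0, M1=47/91, M2=-278/91, M3=0
seg 0: a=-5, c=M0/2=0, d=(M1−M0)/(6·2)=47/1092, b=Δ0−h0·(2M0+M1)/6=499/273
seg 1: a=-1, c=M1/2=47/182, d=(M2−M1)/(6·3)=-25/126, b=Δ1−h1·(2M1+M2)/6=640/273
seg 2: a=3, c=M2/2=-139/91, d=(M3−M2)/(6·2)=139/546, b=Δ2−h2·(2M2+M3)/6=-799/546
t_q=17/4 → seg 1, τ=9/4; S=-1+640/273·τ+47/182·τ²+-25/126·τ³=38695/11648

  seg 0: a=-5 b=499/273 c=0 d=47/1092
  seg 1: a=-1 b=640/273 c=47/182 d=-25/126
  seg 2: a=3 b=-799/546 c=-139/91 d=139/546
S(17/4) = 38695/11648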